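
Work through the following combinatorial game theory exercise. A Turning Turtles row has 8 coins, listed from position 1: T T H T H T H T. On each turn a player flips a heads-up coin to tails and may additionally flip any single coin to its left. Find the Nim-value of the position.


Coins: T T H T H T H T
Key fact: a single head at position k behaves exactly like a Nim heap of size k (turning it to T and optionally flipping a coin at j < k corresponds to moving the heap from k to j, or to 0), and heads combine as a disjunctive sum (two heads at the same place would cancel, matching j XOR j = 0). So the Nim-value is the XOR of the 1-indexed positions of the heads.
Face-up positions (1-indexed): [3, 5, 7]
XOR 0 with 3: 0 XOR 3 = 3
XOR 3 with 5: 3 XOR 5 = 6
XOR 6 with 7: 6 XOR 7 = 1
Nim-value = 1

1


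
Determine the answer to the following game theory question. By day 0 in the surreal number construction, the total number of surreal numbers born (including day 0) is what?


Day 0: {|} = 0 is born. Count = 1.
Day n: the number of surreal numbers born by day n is 2^(n+1) - 1.
By day 0: 2^1 - 1 = 1
By day 0: 1 surreal numbers.

1


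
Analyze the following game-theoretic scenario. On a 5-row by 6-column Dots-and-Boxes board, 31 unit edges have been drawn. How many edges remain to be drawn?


Grid: 5 x 6 boxes, i.e. 6 rows and 7 columns of dots.
Horizontal edges: (rows + 1) * cols = 6 * 6 = 36
Vertical edges: rows * (cols + 1) = 5 * 7 = 35
Total edges: 36 + 35 = 71
Edges drawn: 31
Remaining: 71 - 31 = 40

40


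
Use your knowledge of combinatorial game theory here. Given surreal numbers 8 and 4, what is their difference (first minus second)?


x = 8, y = 4
x - y = 8 - 4 = 4

4


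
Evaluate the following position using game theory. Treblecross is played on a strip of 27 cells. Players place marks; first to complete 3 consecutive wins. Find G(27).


Treblecross: place X on empty cells; 3-in-a-row wins.
Playing within two cells of an existing X lets the opponent win at once, so sensible play treats the cells i-2..i+2 around each X as dead. The player left with no safe cell loses, so this is a normal-play take-away game on strips of safe cells.
Placing X at cell i (0-indexed) of a strip of k safe cells leaves independent strips of sizes max(0, i-2) and max(0, k-i-3). Hence G(k) = mex{ G(max(0,i-2)) XOR G(max(0,k-i-3)) : 0 <= i < k }, with G(0) = 0.
G(1): splits (0,0):0^0=0 -> mex({0}) = 1
G(2): splits (0,0):0^0=0 -> mex({0}) = 1
G(3): splits (0,0):0^0=0 -> mex({0}) = 1
G(4): splits (0,1):0^1=1 (0,0):0^0=0 -> mex({0, 1}) = 2
G(5): splits (0,2):0^1=1 (0,1):0^1=1 (0,0):0^0=0 -> mex({0, 1}) = 2
G(6) = mex({1}) = 0
G(7) = mex({0, 1, 2}) = 3
G(8) = mex({0, 1, 2}) = 3
G(9) = mex({0, 2}) = 1
G(10) = mex({0, 2, 3}) = 1
G(11) = mex({0, 3}) = 1
G(12) = mex({1, 3}) = 0
G(13) = mex({0, 1, 2, 3}) = 4
G(14) = mex({0, 1, 2}) = 3
G(15) = mex({0, 1, 2}) = 3
G(16) = mex({0, 1, 2, 4}) = 3
G(17) = mex({0, 1, 3, 4}) = 2
G(18) = mex({0, 1, 3, 4}) = 2
G(19) = mex({0, 1, 3, 5}) = 2
G(20) = mex({0, 1, 2, 3, 5}) = 4
G(21) = mex({0, 1, 2, 3, 5}) = 4
G(22) = mex({1, 2, 6}) = 0
G(23) = mex({0, 1, 2, 3, 4, 6}) = 5
G(24) = mex({0, 1, 2, 3, 4}) = 5
G(25) = mex({0, 1, 3, 4, 7}) = 2
G(26) = mex({0, 1, 3, 4, 5, 7}) = 2
G(27) = mex({0, 1, 3, 5}) = 2
Therefore G(27) = 2.

2


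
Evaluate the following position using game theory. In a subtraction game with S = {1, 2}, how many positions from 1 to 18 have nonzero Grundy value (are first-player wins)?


Subtraction set S = {1, 2}, so G(n) = n mod 3.
G(n) = 0 when n is a multiple of 3.
Multiples of 3 in [1, 18]: 6
N-positions (nonzero Grundy) = 18 - 6 = 12

12


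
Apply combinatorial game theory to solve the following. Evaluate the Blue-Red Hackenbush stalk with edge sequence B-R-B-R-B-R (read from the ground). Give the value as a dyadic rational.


Edges (from ground): B-R-B-R-B-R
By Berlekamp's sign-expansion rule, a Blue-Red Hackenbush stalk has the value of the surreal number whose sign sequence is the edge sequence with B -> + and R -> -.
Sign sequence: +-+-+-
Trace the sign expansion in the surreal number tree, starting from 0:
Edge 1: B (sign +) -> bounds (0, +inf), value = 1
Edge 2: R (sign -) -> bounds (0, 1), value = 1/2
Edge 3: B (sign +) -> bounds (1/2, 1), value = 3/4
Edge 4: R (sign -) -> bounds (1/2, 3/4), value = 5/8
Edge 5: B (sign +) -> bounds (5/8, 3/4), value = 11/16
Edge 6: R (sign -) -> bounds (5/8, 11/16), value = 21/32
Game value = 21/32

21/32


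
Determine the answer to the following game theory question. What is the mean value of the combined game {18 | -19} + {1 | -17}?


G1 = {18 | -19}, G2 = {1 | -17}
Each is a switch {a | b} with numbers a > b; its mean value is (a + b)/2, and mean value is additive over game sums: m(G1 + G2) = m(G1) + m(G2).
Mean of G1 = (18 + (-19))/2 = -1/2 = -1/2
Mean of G2 = (1 + (-17))/2 = -16/2 = -8
Mean of G1 + G2 = -1/2 + -8 = -17/2

-17/2


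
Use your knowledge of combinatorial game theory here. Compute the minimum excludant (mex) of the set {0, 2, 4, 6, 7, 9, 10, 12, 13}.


Set = {0, 2, 4, 6, 7, 9, 10, 12, 13}
0 is in the set.
1 is NOT in the set. This is the mex.
mex = 1

1


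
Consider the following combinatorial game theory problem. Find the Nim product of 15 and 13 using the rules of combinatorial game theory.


Nim multiplication is bilinear over XOR: (u XOR v) * w = (u*w) XOR (v*w).
So we split each operand into its bit components and XOR the pairwise Nim products.
15 = 1 + 2 + 4 + 8 (as XOR of powers of 2).
13 = 1 + 4 + 8 (as XOR of powers of 2).
Using the standard Nim-product table on single bits:
  2*2 = 3,   2*4 = 8,   2*8 = 12,
  4*4 = 6,   4*8 = 11,  8*8 = 13,
and  1*x = x (identity), k*l = l*k (commutative).
Pairwise Nim products:
  1 * 1 = 1
  1 * 4 = 4
  1 * 8 = 8
  2 * 1 = 2
  2 * 4 = 8
  2 * 8 = 12
  4 * 1 = 4
  4 * 4 = 6
  4 * 8 = 11
  8 * 1 = 8
  8 * 4 = 11
  8 * 8 = 13
XOR them: 1 XOR 4 XOR 8 XOR 2 XOR 8 XOR 12 XOR 4 XOR 6 XOR 11 XOR 8 XOR 11 XOR 13 = 12.
Result: 15 * 13 = 12 (in Nim).

12


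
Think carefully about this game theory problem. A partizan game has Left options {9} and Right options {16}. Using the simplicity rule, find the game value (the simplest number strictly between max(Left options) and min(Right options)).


Left options: {9}, max = 9
Right options: {16}, min = 16
All options are numbers and max(Left) < min(Right), so by the simplicity theorem the value is the simplest (earliest-born) number strictly between 9 and 16.
Integers 10 through 15 all lie strictly between 9 and 16.
Among integers, the simplest (lowest birthday = smallest |n|; 0 is born on day 0, +-n on day n) is 10.
No non-integer in the interval can be simpler: if x is a non-integer in the interval, then floor(x) or ceil(x) also lies in the interval (the interval contains an integer), and both are proper prefixes of x's sign expansion, i.e. born earlier. So the game value is 10.
Game value = 10

10


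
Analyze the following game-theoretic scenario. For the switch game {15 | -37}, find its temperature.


The game is {15 | -37}, a switch {a | b} with numbers a > b.
Cooling {a | b} by t gives {a - t | b + t}, which stops being hot when a - t = b + t, i.e. at t = (a - b)/2. So the temperature of a switch is (a - b)/2.
Temperature = (Left option - Right option) / 2
= (15 - (-37)) / 2
= 52 / 2
= 26

26


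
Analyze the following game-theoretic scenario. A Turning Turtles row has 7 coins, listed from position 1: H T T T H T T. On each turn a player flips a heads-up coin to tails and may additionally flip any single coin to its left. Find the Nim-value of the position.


Coins: H T T T H T T
Key fact: a single head at position k behaves exactly like a Nim heap of size k (turning it to T and optionally flipping a coin at j < k corresponds to moving the heap from k to j, or to 0), and heads combine as a disjunctive sum (two heads at the same place would cancel, matching j XOR j = 0). So the Nim-value is the XOR of the 1-indexed positions of the heads.
Face-up positions (1-indexed): [1, 5]
XOR 0 with 1: 0 XOR 1 = 1
XOR 1 with 5: 1 XOR 5 = 4
Nim-value = 4

4


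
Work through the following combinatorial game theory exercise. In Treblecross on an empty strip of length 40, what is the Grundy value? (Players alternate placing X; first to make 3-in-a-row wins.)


Treblecross: place X on empty cells; 3-in-a-row wins.
Playing within two cells of an existing X lets the opponent win at once, so sensible play treats the cells i-2..i+2 around each X as dead. The player left with no safe cell loses, so this is a normal-play take-away game on strips of safe cells.
Placing X at cell i (0-indexed) of a strip of k safe cells leaves independent strips of sizes max(0, i-2) and max(0, k-i-3). Hence G(k) = mex{ G(max(0,i-2)) XOR G(max(0,k-i-3)) : 0 <= i < k }, with G(0) = 0.
G(1): splits (0,0):0^0=0 -> mex({0}) = 1
G(2): splits (0,0):0^0=0 -> mex({0}) = 1
G(3): splits (0,0):0^0=0 -> mex({0}) = 1
G(4): splits (0,1):0^1=1 (0,0):0^0=0 -> mex({0, 1}) = 2
G(5): splits (0,2):0^1=1 (0,1):0^1=1 (0,0):0^0=0 -> mex({0, 1}) = 2
G(6) = mex({1}) = 0
G(7) = mex({0, 1, 2}) = 3
G(8) = mex({0, 1, 2}) = 3
G(9) = mex({0, 2}) = 1
G(10) = mex({0, 2, 3}) = 1
G(11) = mex({0, 3}) = 1
G(12) = mex({1, 3}) = 0
G(13) = mex({0, 1, 2, 3}) = 4
G(14) = mex({0, 1, 2}) = 3
G(15) = mex({0, 1, 2}) = 3
G(16) = mex({0, 1, 2, 4}) = 3
G(17) = mex({0, 1, 3, 4}) = 2
G(18) = mex({0, 1, 3, 4}) = 2
G(19) = mex({0, 1, 3, 5}) = 2
G(20) = mex({0, 1, 2, 3, 5}) = 4
G(21) = mex({0, 1, 2, 3, 5}) = 4
G(22) = mex({1, 2, 6}) = 0
G(23) = mex({0, 1, 2, 3, 4, 6}) = 5
G(24) = mex({0, 1, 2, 3, 4}) = 5
G(25) = mex({0, 1, 3, 4, 7}) = 2
G(26) = mex({0, 1, 3, 4, 5, 7}) = 2
G(27) = mex({0, 1, 3, 5}) = 2
G(28) = mex({0, 1, 2, 5}) = 3
G(29) = mex({0, 1, 2, 4, 5, 6}) = 3
G(30) = mex({1, 2, 4, 6}) = 0
G(31) = mex({0, 1, 2, 3, 4, 6}) = 5
G(32) = mex({1, 2, 3, 4, 7}) = 0
G(33) = mex({0, 3, 7}) = 1
G(34) = mex({0, 2, 3, 5, 7}) = 1
G(35) = mex({0, 2, 3, 5, 6}) = 1
G(36) = mex({0, 1, 2, 5, 6}) = 3
G(37) = mex({0, 1, 2, 4, 5, 6}) = 3
G(38) = mex({0, 1, 2, 4}) = 3
G(39) = mex({0, 1, 2, 3, 4, 7}) = 5
G(40) = mex({0, 1, 2, 3, 4, 5, 7}) = 6
Therefore G(40) = 6.

6


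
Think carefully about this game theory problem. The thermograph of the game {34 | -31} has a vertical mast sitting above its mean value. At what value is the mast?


Game = {34 | -31}, a switch {a | b} with numbers a > b.
Its thermograph has left wall a - t and right wall b + t, which meet at t = (a - b)/2, where both equal (a + b)/2. So the mast (mean value) is at (a + b)/2.
Mean = (34 + (-31))/2 = 3/2 = 3/2

3/2


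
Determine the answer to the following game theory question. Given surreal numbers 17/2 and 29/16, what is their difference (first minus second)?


x = 17/2, y = 29/16
Converting to common denominator: 16
x = 136/16, y = 29/16
x - y = 17/2 - 29/16 = 107/16

107/16


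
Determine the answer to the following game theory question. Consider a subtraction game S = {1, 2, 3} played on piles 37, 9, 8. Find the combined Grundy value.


Subtraction set: {1, 2, 3}
For this subtraction set, G(n) = n mod 4 (period = max + 1 = 4).
Pile 1 (size 37): G(37) = 37 mod 4 = 1
Pile 2 (size 9): G(9) = 9 mod 4 = 1
Pile 3 (size 8): G(8) = 8 mod 4 = 0
Total Grundy value = XOR of all: 1 XOR 1 XOR 0 = 0

0


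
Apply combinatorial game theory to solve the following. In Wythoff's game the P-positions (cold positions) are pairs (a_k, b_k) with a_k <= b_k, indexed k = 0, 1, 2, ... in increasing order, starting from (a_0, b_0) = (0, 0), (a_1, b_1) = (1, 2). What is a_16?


By Wythoff's theorem, a_k = floor(k * phi) and b_k = floor(k * phi^2) = a_k + k, where phi = (1 + sqrt(5))/2 is the golden ratio.
phi = (1 + sqrt(5))/2 = 1.618034
k = 16
k * phi = 16 * 1.618034 = 25.888544
a_16 = floor(k * phi) = 25

25


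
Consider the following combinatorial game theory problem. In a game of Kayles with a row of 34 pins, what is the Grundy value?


Kayles: a move removes 1 or 2 adjacent pins from a contiguous row.
Removing pins from a row of k leaves two independent rows (a, b) with a + b = k - 1 (one pin) or a + b = k - 2 (two pins); an end removal gives a = 0.
By Sprague-Grundy, G(k) = mex{ G(a) XOR G(b) } over all these splits. G(0) = 0.
G(1): splits (0,0):0^0=0 -> mex({0}) = 1
G(2): splits (0,1):0^1=1 (0,0):0^0=0 -> mex({0, 1}) = 2
G(3): splits (0,2):0^2=2 (1,1):1^1=0 (0,1):0^1=1 -> mex({0, 1, 2}) = 3
G(4): splits (0,3):0^3=3 (1,2):1^2=3 (0,2):0^2=2 (1,1):1^1=0 -> mex({0, 2, 3}) = 1
G(5): splits (0,4):0^1=1 (1,3):1^3=2 (2,2):2^2=0 (0,3):0^3=3 (1,2):1^2=3 -> mex({0, 1, 2, 3}) = 4
G(6) = mex({0, 1, 2, 4}) = 3
G(7) = mex({0, 1, 3, 4, 5}) = 2
G(8) = mex({0, 2, 3, 5, 6}) = 1
G(9) = mex({0, 1, 2, 3, 6, 7}) = 4
G(10) = mex({0, 1, 3, 4, 5, 7}) = 2
G(11) = mex({0, 1, 2, 3, 4, 5}) = 6
G(12) = mex({0, 1, 2, 3, 5, 6, 7}) = 4
G(13) = mex({0, 2, 3, 4, 6, 7}) = 1
G(14) = mex({0, 1, 4, 5, 6, 7}) = 2
G(15) = mex({0, 1, 2, 3, 4, 5, 6}) = 7
G(16) = mex({0, 2, 3, 5, 6, 7}) = 1
G(17) = mex({0, 1, 2, 3, 5, 6, 7}) = 4
G(18) = mex({0, 1, 2, 4, 5, 6}) = 3
G(19) = mex({0, 1, 3, 4, 5, 7}) = 2
G(20) = mex({0, 2, 3, 4, 5, 6, 7}) = 1
G(21) = mex({0, 1, 2, 3, 5, 6, 7}) = 4
G(22) = mex({0, 1, 2, 3, 4, 5, 7}) = 6
G(23) = mex({0, 1, 2, 3, 4, 5, 6}) = 7
G(24) = mex({0, 1, 2, 3, 5, 6, 7}) = 4
G(25) = mex({0, 2, 3, 4, 6, 7}) = 1
G(26) = mex({0, 1, 3, 4, 5, 6, 7}) = 2
G(27) = mex({0, 1, 2, 3, 4, 5, 6, 7}) = 8
G(28) = mex({0, 1, 2, 3, 4, 6, 7, 8}) = 5
G(29) = mex({0, 1, 2, 3, 5, 6, 7, 8, 9}) = 4
G(30) = mex({0, 1, 2, 3, 4, 5, 6, 9, 10}) = 7
G(31) = mex({0, 1, 3, 4, 5, 7, 10, 11}) = 2
G(32) = mex({0, 2, 3, 4, 5, 6, 7, 9, 11}) = 1
G(33) = mex({0, 1, 2, 3, 4, 5, 6, 7, 9, 12}) = 8
G(34) = mex({0, 1, 2, 3, 4, 5, 7, 8, 11, 12}) = 6
Therefore G(34) = 6.

6


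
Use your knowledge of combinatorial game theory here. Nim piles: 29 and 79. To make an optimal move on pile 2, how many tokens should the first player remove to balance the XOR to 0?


Piles: 29 and 79
Current XOR: 29 XOR 79 = 82 (non-zero, so this is an N-position).
To make the XOR zero, we need to find a move that balances the piles.
For pile 2 (size 79): target = 79 XOR 82 = 29
We reduce pile 2 from 79 to 29.
Tokens removed: 79 - 29 = 50
Verification: 29 XOR 29 = 0

50


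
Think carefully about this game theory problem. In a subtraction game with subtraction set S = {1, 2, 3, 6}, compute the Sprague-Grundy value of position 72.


The subtraction set is S = {1, 2, 3, 6}.
G(k) = mex{ G(k - s) : s in S, s <= k }. We compute iteratively: G(0) = 0.
G(1) = mex({0}) = 1
G(2) = mex({0, 1}) = 2
G(3) = mex({0, 1, 2}) = 3
G(4) = mex({1, 2, 3}) = 0
G(5) = mex({0, 2, 3}) = 1
G(6) = mex({0, 1, 3}) = 2
G(7) = mex({0, 1, 2}) = 3
G(8) = mex({1, 2, 3}) = 0
G(9) = mex({0, 2, 3}) = 1
Observe that G(4)..G(9) = 0, 1, 2, 3, 0, 1 repeats G(0)..G(5) = 0, 1, 2, 3, 0, 1.
For k >= max(S) = 6, G(k) is determined by the previous 6 values G(k-6)..G(k-1); a window of 6 consecutive values has recurred shifted by 4, so by induction G(k + 4) = G(k) for all k >= 0: the sequence is periodic from the start with period 4.
One period: G(0..3) = 0, 1, 2, 3.
72 mod 4 = 0, so G(72) = G(0) = 0.

0


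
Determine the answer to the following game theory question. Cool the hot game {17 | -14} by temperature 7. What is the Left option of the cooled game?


Original game: {17 | -14} (a switch {a | b} with a > b).
Cooling by t (for t below the temperature (a - b)/2 = 31/2) taxes each move by t: {a | b} cooled by t is {a - t | b + t}.
Cooling amount: t = 7
Cooled Left option: 17 - 7 = 10
Cooled Right option: -14 + 7 = -7
Cooled game: {10 | -7}
Left option = 10

10


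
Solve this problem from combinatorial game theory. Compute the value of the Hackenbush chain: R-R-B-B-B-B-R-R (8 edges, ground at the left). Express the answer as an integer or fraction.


Edges (from ground): R-R-B-B-B-B-R-R
By Berlekamp's sign-expansion rule, a Blue-Red Hackenbush stalk has the value of the surreal number whose sign sequence is the edge sequence with B -> + and R -> -.
Sign sequence: --++++--
Trace the sign expansion in the surreal number tree, starting from 0:
Edge 1: R (sign -) -> bounds (-inf, 0), value = -1
Edge 2: R (sign -) -> bounds (-inf, -1), value = -2
Edge 3: B (sign +) -> bounds (-2, -1), value = -3/2
Edge 4: B (sign +) -> bounds (-3/2, -1), value = -5/4
Edge 5: B (sign +) -> bounds (-5/4, -1), value = -9/8
Edge 6: B (sign +) -> bounds (-9/8, -1), value = -17/16
Edge 7: R (sign -) -> bounds (-9/8, -17/16), value = -35/32
Edge 8: R (sign -) -> bounds (-9/8, -35/32), value = -71/64
Game value = -71/64

-71/64


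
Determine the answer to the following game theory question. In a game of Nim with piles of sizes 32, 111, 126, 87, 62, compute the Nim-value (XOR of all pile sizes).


We need the XOR (exclusive or) of all pile sizes.
After XOR-ing pile 1 (size 32): 0 XOR 32 = 32
After XOR-ing pile 2 (size 111): 32 XOR 111 = 79
After XOR-ing pile 3 (size 126): 79 XOR 126 = 49
After XOR-ing pile 4 (size 87): 49 XOR 87 = 102
After XOR-ing pile 5 (size 62): 102 XOR 62 = 88
The Nim-value of this position is 88.

88


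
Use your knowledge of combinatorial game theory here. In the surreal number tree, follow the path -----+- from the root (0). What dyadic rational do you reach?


Sign expansion: -----+-
Rule: track bounds (lo, hi), initially (-inf, +inf). On '+', the current value becomes lo and we move to the simplest number in (value, hi): value + 1 if hi = +inf, otherwise the midpoint (value + hi)/2. On '-', the current value becomes hi and we move to value - 1 if lo = -inf, otherwise the midpoint (lo + value)/2.
Start at 0.
Step 1: sign = -, move left. Bounds: (-inf, 0). Value = -1
Step 2: sign = -, move left. Bounds: (-inf, -1). Value = -2
Step 3: sign = -, move left. Bounds: (-inf, -2). Value = -3
Step 4: sign = -, move left. Bounds: (-inf, -3). Value = -4
Step 5: sign = -, move left. Bounds: (-inf, -4). Value = -5
Step 6: sign = +, move right. Bounds: (-5, -4). Value = -9/2
Step 7: sign = -, move left. Bounds: (-5, -9/2). Value = -19/4
The surreal number with sign expansion -----+- is -19/4.

-19/4


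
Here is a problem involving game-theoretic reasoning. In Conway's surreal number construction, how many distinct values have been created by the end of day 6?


Day 0: {|} = 0 is born. Count = 1.
Day n: the number of surreal numbers born by day n is 2^(n+1) - 1.
By day 0: 2^1 - 1 = 1
By day 1: 2^2 - 1 = 3
By day 2: 2^3 - 1 = 7
By day 3: 2^4 - 1 = 15
By day 4: 2^5 - 1 = 31
By day 5: 2^6 - 1 = 63
By day 6: 2^7 - 1 = 127
By day 6: 127 surreal numbers.

127


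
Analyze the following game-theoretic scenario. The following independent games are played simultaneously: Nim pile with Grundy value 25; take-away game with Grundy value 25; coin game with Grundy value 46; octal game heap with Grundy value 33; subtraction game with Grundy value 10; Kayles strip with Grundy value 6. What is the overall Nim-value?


By the Sprague-Grundy theorem, the Grundy value of a sum of games is the XOR of individual Grundy values.
Nim pile: Grundy value = 25. Running XOR: 0 XOR 25 = 25
take-away game: Grundy value = 25. Running XOR: 25 XOR 25 = 0
coin game: Grundy value = 46. Running XOR: 0 XOR 46 = 46
octal game heap: Grundy value = 33. Running XOR: 46 XOR 33 = 15
subtraction game: Grundy value = 10. Running XOR: 15 XOR 10 = 5
Kayles strip: Grundy value = 6. Running XOR: 5 XOR 6 = 3
The combined Grundy value is 3.

3


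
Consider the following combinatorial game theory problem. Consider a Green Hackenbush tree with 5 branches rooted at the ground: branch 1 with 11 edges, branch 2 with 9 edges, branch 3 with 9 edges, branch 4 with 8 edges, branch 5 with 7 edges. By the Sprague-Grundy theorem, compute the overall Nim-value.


The tree has 5 branches from the ground vertex.
In Green Hackenbush, the Nim-value of a simple path of length k is k.
Branch 1: length 11, Nim-value = 11
Branch 2: length 9, Nim-value = 9
Branch 3: length 9, Nim-value = 9
Branch 4: length 8, Nim-value = 8
Branch 5: length 7, Nim-value = 7
Total Nim-value = XOR of all branch values:
0 XOR 11 = 11
11 XOR 9 = 2
2 XOR 9 = 11
11 XOR 8 = 3
3 XOR 7 = 4
Nim-value of the tree = 4

4


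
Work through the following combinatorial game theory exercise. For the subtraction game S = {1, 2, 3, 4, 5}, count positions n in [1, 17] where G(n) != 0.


Subtraction set S = {1, 2, 3, 4, 5}, so G(n) = n mod 6.
G(n) = 0 when n is a multiple of 6.
Multiples of 6 in [1, 17]: 2
N-positions (nonzero Grundy) = 17 - 2 = 15

15


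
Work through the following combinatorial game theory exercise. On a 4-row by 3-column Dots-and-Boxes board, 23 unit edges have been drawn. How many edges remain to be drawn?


Grid: 4 x 3 boxes, i.e. 5 rows and 4 columns of dots.
Horizontal edges: (rows + 1) * cols = 5 * 3 = 15
Vertical edges: rows * (cols + 1) = 4 * 4 = 16
Total edges: 15 + 16 = 31
Edges drawn: 23
Remaining: 31 - 23 = 8

8


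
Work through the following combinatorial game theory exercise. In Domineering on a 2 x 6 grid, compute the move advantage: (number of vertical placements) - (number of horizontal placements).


Board is 2 x 6 (rows x cols).
Left (vertical) placements: (rows-1) * cols = 1 * 6 = 6
Right (horizontal) placements: rows * (cols-1) = 2 * 5 = 10
Advantage = Left - Right = 6 - 10 = -4

-4


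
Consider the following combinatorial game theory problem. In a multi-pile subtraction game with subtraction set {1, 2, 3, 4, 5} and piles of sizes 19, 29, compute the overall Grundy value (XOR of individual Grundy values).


Subtraction set: {1, 2, 3, 4, 5}
For this subtraction set, G(n) = n mod 6 (period = max + 1 = 6).
Pile 1 (size 19): G(19) = 19 mod 6 = 1
Pile 2 (size 29): G(29) = 29 mod 6 = 5
Total Grundy value = XOR of all: 1 XOR 5 = 4

4


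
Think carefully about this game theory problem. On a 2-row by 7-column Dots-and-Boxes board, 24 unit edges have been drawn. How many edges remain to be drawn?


Grid: 2 x 7 boxes, i.e. 3 rows and 8 columns of dots.
Horizontal edges: (rows + 1) * cols = 3 * 7 = 21
Vertical edges: rows * (cols + 1) = 2 * 8 = 16
Total edges: 21 + 16 = 37
Edges drawn: 24
Remaining: 37 - 24 = 13

13


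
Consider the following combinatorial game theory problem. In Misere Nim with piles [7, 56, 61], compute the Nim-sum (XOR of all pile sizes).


We need the XOR (exclusive or) of all pile sizes.
After XOR-ing pile 1 (size 7): 0 XOR 7 = 7
After XOR-ing pile 2 (size 56): 7 XOR 56 = 63
After XOR-ing pile 3 (size 61): 63 XOR 61 = 2
The Nim-value of this position is 2.

2


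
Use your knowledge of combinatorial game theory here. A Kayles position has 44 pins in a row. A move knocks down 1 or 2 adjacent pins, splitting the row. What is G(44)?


Kayles: a move removes 1 or 2 adjacent pins from a contiguous row.
Removing pins from a row of k leaves two independent rows (a, b) with a + b = k - 1 (one pin) or a + b = k - 2 (two pins); an end removal gives a = 0.
By Sprague-Grundy, G(k) = mex{ G(a) XOR G(b) } over all these splits. G(0) = 0.
G(1): splits (0,0):0^0=0 -> mex({0}) = 1
G(2): splits (0,1):0^1=1 (0,0):0^0=0 -> mex({0, 1}) = 2
G(3): splits (0,2):0^2=2 (1,1):1^1=0 (0,1):0^1=1 -> mex({0, 1, 2}) = 3
G(4): splits (0,3):0^3=3 (1,2):1^2=3 (0,2):0^2=2 (1,1):1^1=0 -> mex({0, 2, 3}) = 1
G(5): splits (0,4):0^1=1 (1,3):1^3=2 (2,2):2^2=0 (0,3):0^3=3 (1,2):1^2=3 -> mex({0, 1, 2, 3}) = 4
G(6) = mex({0, 1, 2, 4}) = 3
G(7) = mex({0, 1, 3, 4, 5}) = 2
G(8) = mex({0, 2, 3, 5, 6}) = 1
G(9) = mex({0, 1, 2, 3, 6, 7}) = 4
G(10) = mex({0, 1, 3, 4, 5, 7}) = 2
G(11) = mex({0, 1, 2, 3, 4, 5}) = 6
G(12) = mex({0, 1, 2, 3, 5, 6, 7}) = 4
G(13) = mex({0, 2, 3, 4, 6, 7}) = 1
G(14) = mex({0, 1, 4, 5, 6, 7}) = 2
G(15) = mex({0, 1, 2, 3, 4, 5, 6}) = 7
G(16) = mex({0, 2, 3, 5, 6, 7}) = 1
G(17) = mex({0, 1, 2, 3, 5, 6, 7}) = 4
G(18) = mex({0, 1, 2, 4, 5, 6}) = 3
G(19) = mex({0, 1, 3, 4, 5, 7}) = 2
G(20) = mex({0, 2, 3, 4, 5, 6, 7}) = 1
G(21) = mex({0, 1, 2, 3, 5, 6, 7}) = 4
G(22) = mex({0, 1, 2, 3, 4, 5, 7}) = 6
G(23) = mex({0, 1, 2, 3, 4, 5, 6}) = 7
G(24) = mex({0, 1, 2, 3, 5, 6, 7}) = 4
G(25) = mex({0, 2, 3, 4, 6, 7}) = 1
G(26) = mex({0, 1, 3, 4, 5, 6, 7}) = 2
G(27) = mex({0, 1, 2, 3, 4, 5, 6, 7}) = 8
G(28) = mex({0, 1, 2, 3, 4, 6, 7, 8}) = 5
G(29) = mex({0, 1, 2, 3, 5, 6, 7, 8, 9}) = 4
G(30) = mex({0, 1, 2, 3, 4, 5, 6, 9, 10}) = 7
G(31) = mex({0, 1, 3, 4, 5, 7, 10, 11}) = 2
G(32) = mex({0, 2, 3, 4, 5, 6, 7, 9, 11}) = 1
G(33) = mex({0, 1, 2, 3, 4, 5, 6, 7, 9, 12}) = 8
G(34) = mex({0, 1, 2, 3, 4, 5, 7, 8, 11, 12}) = 6
G(35) = mex({0, 1, 2, 3, 4, 5, 6, 8, 9, 10, 11}) = 7
G(36) = mex({0, 1, 2, 3, 5, 6, 7, 9, 10}) = 4
G(37) = mex({0, 2, 3, 4, 6, 7, 9, 10, 11, 12}) = 1
G(38) = mex({0, 1, 3, 4, 5, 6, 7, 9, 10, 11, 12}) = 2
G(39) = mex({0, 1, 2, 4, 5, 6, 7, 9, 10, 12, 14}) = 3
G(40) = mex({0, 2, 3, 4, 6, 7, 11, 12, 14}) = 1
G(41) = mex({0, 1, 2, 3, 5, 6, 7, 9, 10, 11, 12}) = 4
G(42) = mex({0, 1, 2, 3, 4, 5, 6, 9, 10}) = 7
G(43) = mex({0, 1, 3, 4, 5, 7, 9, 10, 12, 15}) = 2
G(44) = mex({0, 2, 3, 4, 5, 6, 7, 9, 10, 12, 15}) = 1
Therefore G(44) = 1.

1


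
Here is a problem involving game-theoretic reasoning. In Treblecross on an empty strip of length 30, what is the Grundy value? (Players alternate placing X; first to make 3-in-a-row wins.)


Treblecross: place X on empty cells; 3-in-a-row wins.
Playing within two cells of an existing X lets the opponent win at once, so sensible play treats the cells i-2..i+2 around each X as dead. The player left with no safe cell loses, so this is a normal-play take-away game on strips of safe cells.
Placing X at cell i (0-indexed) of a strip of k safe cells leaves independent strips of sizes max(0, i-2) and max(0, k-i-3). Hence G(k) = mex{ G(max(0,i-2)) XOR G(max(0,k-i-3)) : 0 <= i < k }, with G(0) = 0.
G(1): splits (0,0):0^0=0 -> mex({0}) = 1
G(2): splits (0,0):0^0=0 -> mex({0}) = 1
G(3): splits (0,0):0^0=0 -> mex({0}) = 1
G(4): splits (0,1):0^1=1 (0,0):0^0=0 -> mex({0, 1}) = 2
G(5): splits (0,2):0^1=1 (0,1):0^1=1 (0,0):0^0=0 -> mex({0, 1}) = 2
G(6) = mex({1}) = 0
G(7) = mex({0, 1, 2}) = 3
G(8) = mex({0, 1, 2}) = 3
G(9) = mex({0, 2}) = 1
G(10) = mex({0, 2, 3}) = 1
G(11) = mex({0, 3}) = 1
G(12) = mex({1, 3}) = 0
G(13) = mex({0, 1, 2, 3}) = 4
G(14) = mex({0, 1, 2}) = 3
G(15) = mex({0, 1, 2}) = 3
G(16) = mex({0, 1, 2, 4}) = 3
G(17) = mex({0, 1, 3, 4}) = 2
G(18) = mex({0, 1, 3, 4}) = 2
G(19) = mex({0, 1, 3, 5}) = 2
G(20) = mex({0, 1, 2, 3, 5}) = 4
G(21) = mex({0, 1, 2, 3, 5}) = 4
G(22) = mex({1, 2, 6}) = 0
G(23) = mex({0, 1, 2, 3, 4, 6}) = 5
G(24) = mex({0, 1, 2, 3, 4}) = 5
G(25) = mex({0, 1, 3, 4, 7}) = 2
G(26) = mex({0, 1, 3, 4, 5, 7}) = 2
G(27) = mex({0, 1, 3, 5}) = 2
G(28) = mex({0, 1, 2, 5}) = 3
G(29) = mex({0, 1, 2, 4, 5, 6}) = 3
G(30) = mex({1, 2, 4, 6}) = 0
Therefore G(30) = 0.

0


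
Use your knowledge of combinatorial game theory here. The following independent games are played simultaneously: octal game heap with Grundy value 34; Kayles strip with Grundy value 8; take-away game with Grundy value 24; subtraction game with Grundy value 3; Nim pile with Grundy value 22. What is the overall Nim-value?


By the Sprague-Grundy theorem, the Grundy value of a sum of games is the XOR of individual Grundy values.
octal game heap: Grundy value = 34. Running XOR: 0 XOR 34 = 34
Kayles strip: Grundy value = 8. Running XOR: 34 XOR 8 = 42
take-away game: Grundy value = 24. Running XOR: 42 XOR 24 = 50
subtraction game: Grundy value = 3. Running XOR: 50 XOR 3 = 49
Nim pile: Grundy value = 22. Running XOR: 49 XOR 22 = 39
The combined Grundy value is 39.

39


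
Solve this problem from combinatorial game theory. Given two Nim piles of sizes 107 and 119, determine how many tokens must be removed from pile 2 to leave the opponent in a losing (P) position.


Piles: 107 and 119
Current XOR: 107 XOR 119 = 28 (non-zero, so this is an N-position).
To make the XOR zero, we need to find a move that balances the piles.
For pile 2 (size 119): target = 119 XOR 28 = 107
We reduce pile 2 from 119 to 107.
Tokens removed: 119 - 107 = 12
Verification: 107 XOR 107 = 0

12


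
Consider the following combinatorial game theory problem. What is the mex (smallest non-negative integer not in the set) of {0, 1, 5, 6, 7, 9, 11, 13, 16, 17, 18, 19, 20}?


Set = {0, 1, 5, 6, 7, 9, 11, 13, 16, 17, 18, 19, 20}
0 is in the set.
1 is in the set.
2 is NOT in the set. This is the mex.
mex = 2

2


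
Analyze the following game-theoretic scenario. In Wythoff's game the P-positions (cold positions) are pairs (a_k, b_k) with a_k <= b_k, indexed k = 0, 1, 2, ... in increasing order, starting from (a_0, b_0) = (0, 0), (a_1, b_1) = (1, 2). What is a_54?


By Wythoff's theorem, a_k = floor(k * phi) and b_k = floor(k * phi^2) = a_k + k, where phi = (1 + sqrt(5))/2 is the golden ratio.
phi = (1 + sqrt(5))/2 = 1.618034
k = 54
k * phi = 54 * 1.618034 = 87.373835
a_54 = floor(k * phi) = 87

87


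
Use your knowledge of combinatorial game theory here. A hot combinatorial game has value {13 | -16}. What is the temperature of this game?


The game is {13 | -16}, a switch {a | b} with numbers a > b.
Cooling {a | b} by t gives {a - t | b + t}, which stops being hot when a - t = b + t, i.e. at t = (a - b)/2. So the temperature of a switch is (a - b)/2.
Temperature = (Left option - Right option) / 2
= (13 - (-16)) / 2
= 29 / 2
= 29/2

29/2


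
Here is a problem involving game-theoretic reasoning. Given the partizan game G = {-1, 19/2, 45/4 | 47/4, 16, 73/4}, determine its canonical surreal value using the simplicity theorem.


Left options: {-1, 19/2, 45/4}, max = 45/4
Right options: {47/4, 16, 73/4}, min = 47/4
All options are numbers and max(Left) < min(Right), so by the simplicity theorem the value is the simplest (earliest-born) number strictly between 45/4 and 47/4.
No integer lies strictly between 45/4 and 47/4, so the value is the dyadic rational m/2^k in the interval with the smallest k (then m odd); search k = 1, 2, ...:
Denominator 2: 23/2 lies strictly between 45/4 and 47/4 -- found.
The simplest number in the interval is 23/2.
Game value = 23/2

23/2


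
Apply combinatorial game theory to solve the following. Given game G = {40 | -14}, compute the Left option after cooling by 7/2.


Original game: {40 | -14} (a switch {a | b} with a > b).
Cooling by t (for t below the temperature (a - b)/2 = 27) taxes each move by t: {a | b} cooled by t is {a - t | b + t}.
Cooling amount: t = 7/2
Cooled Left option: 40 - 7/2 = 73/2
Cooled Right option: -14 + 7/2 = -21/2
Cooled game: {73/2 | -21/2}
Left option = 73/2

73/2


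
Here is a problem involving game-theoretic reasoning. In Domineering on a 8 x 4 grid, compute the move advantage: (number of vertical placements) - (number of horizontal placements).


Board is 8 x 4 (rows x cols).
Left (vertical) placements: (rows-1) * cols = 7 * 4 = 28
Right (horizontal) placements: rows * (cols-1) = 8 * 3 = 24
Advantage = Left - Right = 28 - 24 = 4

4


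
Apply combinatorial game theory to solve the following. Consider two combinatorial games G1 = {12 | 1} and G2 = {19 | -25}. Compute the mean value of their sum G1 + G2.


G1 = {12 | 1}, G2 = {19 | -25}
Each is a switch {a | b} with numbers a > b; its mean value is (a + b)/2, and mean value is additive over game sums: m(G1 + G2) = m(G1) + m(G2).
Mean of G1 = (12 + (1))/2 = 13/2 = 13/2
Mean of G2 = (19 + (-25))/2 = -6/2 = -3
Mean of G1 + G2 = 13/2 + -3 = 7/2

7/2


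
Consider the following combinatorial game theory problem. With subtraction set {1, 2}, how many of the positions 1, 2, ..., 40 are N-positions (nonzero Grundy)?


Subtraction set S = {1, 2}, so G(n) = n mod 3.
G(n) = 0 when n is a multiple of 3.
Multiples of 3 in [1, 40]: 13
N-positions (nonzero Grundy) = 40 - 13 = 27

27


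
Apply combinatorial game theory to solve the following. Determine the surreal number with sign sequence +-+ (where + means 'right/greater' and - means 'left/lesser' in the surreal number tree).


Sign expansion: +-+
Rule: track bounds (lo, hi), initially (-inf, +inf). On '+', the current value becomes lo and we move to the simplest number in (value, hi): value + 1 if hi = +inf, otherwise the midpoint (value + hi)/2. On '-', the current value becomes hi and we move to value - 1 if lo = -inf, otherwise the midpoint (lo + value)/2.
Start at 0.
Step 1: sign = +, move right. Bounds: (0, +inf). Value = 1
Step 2: sign = -, move left. Bounds: (0, 1). Value = 1/2
Step 3: sign = +, move right. Bounds: (1/2, 1). Value = 3/4
The surreal number with sign expansion +-+ is 3/4.

3/4


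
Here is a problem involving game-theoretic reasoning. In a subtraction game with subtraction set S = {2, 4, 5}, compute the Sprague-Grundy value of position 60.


The subtraction set is S = {2, 4, 5}.
G(k) = mex{ G(k - s) : s in S, s <= k }. We compute iteratively: G(0) = 0.
G(1) = mex({}) = 0
G(2) = mex({0}) = 1
G(3) = mex({0}) = 1
G(4) = mex({0, 1}) = 2
G(5) = mex({0, 1}) = 2
G(6) = mex({0, 1, 2}) = 3
G(7) = mex({1, 2}) = 0
G(8) = mex({1, 2, 3}) = 0
G(9) = mex({0, 2}) = 1
G(10) = mex({0, 2, 3}) = 1
G(11) = mex({0, 1, 3}) = 2
Observe that G(7)..G(11) = 0, 0, 1, 1, 2 repeats G(0)..G(4) = 0, 0, 1, 1, 2.
For k >= max(S) = 5, G(k) is determined by the previous 5 values G(k-5)..G(k-1); a window of 5 consecutive values has recurred shifted by 7, so by induction G(k + 7) = G(k) for all k >= 0: the sequence is periodic from the start with period 7.
One period: G(0..6) = 0, 0, 1, 1, 2, 2, 3.
60 mod 7 = 4, so G(60) = G(4) = 2.

2


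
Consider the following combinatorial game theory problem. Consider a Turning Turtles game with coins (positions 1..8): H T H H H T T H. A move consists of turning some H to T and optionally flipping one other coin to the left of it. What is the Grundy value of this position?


Coins: H T H H H T T H
Key fact: a single head at position k behaves exactly like a Nim heap of size k (turning it to T and optionally flipping a coin at j < k corresponds to moving the heap from k to j, or to 0), and heads combine as a disjunctive sum (two heads at the same place would cancel, matching j XOR j = 0). So the Nim-value is the XOR of the 1-indexed positions of the heads.
Face-up positions (1-indexed): [1, 3, 4, 5, 8]
XOR 0 with 1: 0 XOR 1 = 1
XOR 1 with 3: 1 XOR 3 = 2
XOR 2 with 4: 2 XOR 4 = 6
XOR 6 with 5: 6 XOR 5 = 3
XOR 3 with 8: 3 XOR 8 = 11
Nim-value = 11

11


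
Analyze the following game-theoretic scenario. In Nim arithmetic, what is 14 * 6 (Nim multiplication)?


Nim multiplication is bilinear over XOR: (u XOR v) * w = (u*w) XOR (v*w).
So we split each operand into its bit components and XOR the pairwise Nim products.
14 = 2 + 4 + 8 (as XOR of powers of 2).
6 = 2 + 4 (as XOR of powers of 2).
Using the standard Nim-product table on single bits:
  2*2 = 3,   2*4 = 8,   2*8 = 12,
  4*4 = 6,   4*8 = 11,  8*8 = 13,
and  1*x = x (identity), k*l = l*k (commutative).
Pairwise Nim products:
  2 * 2 = 3
  2 * 4 = 8
  4 * 2 = 8
  4 * 4 = 6
  8 * 2 = 12
  8 * 4 = 11
XOR them: 3 XOR 8 XOR 8 XOR 6 XOR 12 XOR 11 = 2.
Result: 14 * 6 = 2 (in Nim).

2


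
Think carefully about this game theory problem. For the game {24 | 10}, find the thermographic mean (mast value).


Game = {24 | 10}, a switch {a | b} with numbers a > b.
Its thermograph has left wall a - t and right wall b + t, which meet at t = (a - b)/2, where both equal (a + b)/2. So the mast (mean value) is at (a + b)/2.
Mean = (24 + (10))/2 = 34/2 = 17

17


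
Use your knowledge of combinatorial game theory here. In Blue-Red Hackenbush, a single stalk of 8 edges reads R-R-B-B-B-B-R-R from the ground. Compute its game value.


Edges (from ground): R-R-B-B-B-B-R-R
By Berlekamp's sign-expansion rule, a Blue-Red Hackenbush stalk has the value of the surreal number whose sign sequence is the edge sequence with B -> + and R -> -.
Sign sequence: --++++--
Trace the sign expansion in the surreal number tree, starting from 0:
Edge 1: R (sign -) -> bounds (-inf, 0), value = -1
Edge 2: R (sign -) -> bounds (-inf, -1), value = -2
Edge 3: B (sign +) -> bounds (-2, -1), value = -3/2
Edge 4: B (sign +) -> bounds (-3/2, -1), value = -5/4
Edge 5: B (sign +) -> bounds (-5/4, -1), value = -9/8
Edge 6: B (sign +) -> bounds (-9/8, -1), value = -17/16
Edge 7: R (sign -) -> bounds (-9/8, -17/16), value = -35/32
Edge 8: R (sign -) -> bounds (-9/8, -35/32), value = -71/64
Game value = -71/64

-71/64


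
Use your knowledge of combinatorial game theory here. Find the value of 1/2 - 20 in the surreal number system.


x = 1/2, y = 20
Converting to common denominator: 2
x = 1/2, y = 40/2
x - y = 1/2 - 20 = -39/2

-39/2


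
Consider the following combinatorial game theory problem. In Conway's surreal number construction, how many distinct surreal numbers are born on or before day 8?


Day 0: {|} = 0 is born. Count = 1.
Day n: the number of surreal numbers born by day n is 2^(n+1) - 1.
By day 0: 2^1 - 1 = 1
By day 1: 2^2 - 1 = 3
By day 2: 2^3 - 1 = 7
By day 3: 2^4 - 1 = 15
By day 4: 2^5 - 1 = 31
By day 5: 2^6 - 1 = 63
By day 6: 2^7 - 1 = 127
By day 7: 2^8 - 1 = 255
By day 8: 2^9 - 1 = 511
By day 8: 511 surreal numbers.

511


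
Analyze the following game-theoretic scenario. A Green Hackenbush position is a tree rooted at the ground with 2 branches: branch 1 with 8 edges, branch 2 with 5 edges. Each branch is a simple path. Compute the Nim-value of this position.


The tree has 2 branches from the ground vertex.
In Green Hackenbush, the Nim-value of a simple path of length k is k.
Branch 1: length 8, Nim-value = 8
Branch 2: length 5, Nim-value = 5
Total Nim-value = XOR of all branch values:
0 XOR 8 = 8
8 XOR 5 = 13
Nim-value of the tree = 13

13


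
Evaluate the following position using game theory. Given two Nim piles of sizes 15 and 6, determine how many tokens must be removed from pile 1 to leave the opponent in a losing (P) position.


Piles: 15 and 6
Current XOR: 15 XOR 6 = 9 (non-zero, so this is an N-position).
To make the XOR zero, we need to find a move that balances the piles.
For pile 1 (size 15): target = 15 XOR 9 = 6
We reduce pile 1 from 15 to 6.
Tokens removed: 15 - 6 = 9
Verification: 6 XOR 6 = 0

9


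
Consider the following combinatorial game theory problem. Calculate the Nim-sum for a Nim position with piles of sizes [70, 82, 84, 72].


We need the XOR (exclusive or) of all pile sizes.
After XOR-ing pile 1 (size 70): 0 XOR 70 = 70
After XOR-ing pile 2 (size 82): 70 XOR 82 = 20
After XOR-ing pile 3 (size 84): 20 XOR 84 = 64
After XOR-ing pile 4 (size 72): 64 XOR 72 = 8
The Nim-value of this position is 8.

8


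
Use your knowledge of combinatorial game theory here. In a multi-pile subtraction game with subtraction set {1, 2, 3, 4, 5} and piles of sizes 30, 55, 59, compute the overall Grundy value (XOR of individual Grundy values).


Subtraction set: {1, 2, 3, 4, 5}
For this subtraction set, G(n) = n mod 6 (period = max + 1 = 6).
Pile 1 (size 30): G(30) = 30 mod 6 = 0
Pile 2 (size 55): G(55) = 55 mod 6 = 1
Pile 3 (size 59): G(59) = 59 mod 6 = 5
Total Grundy value = XOR of all: 0 XOR 1 XOR 5 = 4

4


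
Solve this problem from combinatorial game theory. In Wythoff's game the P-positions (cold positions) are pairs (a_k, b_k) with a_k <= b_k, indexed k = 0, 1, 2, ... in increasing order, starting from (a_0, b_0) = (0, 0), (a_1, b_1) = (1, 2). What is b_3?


By Wythoff's theorem, a_k = floor(k * phi) and b_k = floor(k * phi^2) = a_k + k, where phi = (1 + sqrt(5))/2 is the golden ratio.
phi = (1 + sqrt(5))/2 = 1.618034
phi^2 = phi + 1 = 2.618034
k = 3
k * phi^2 = 3 * 2.618034 = 7.854102
b_3 = floor(k * phi^2) = 7 (check: a_3 + k = 4 + 3 = 7)

7


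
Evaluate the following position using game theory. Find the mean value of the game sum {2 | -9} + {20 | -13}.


G1 = {2 | -9}, G2 = {20 | -13}
Each is a switch {a | b} with numbers a > b; its mean value is (a + b)/2, and mean value is additive over game sums: m(G1 + G2) = m(G1) + m(G2).
Mean of G1 = (2 + (-9))/2 = -7/2 = -7/2
Mean of G2 = (20 + (-13))/2 = 7/2 = 7/2
Mean of G1 + G2 = -7/2 + 7/2 = 0

0


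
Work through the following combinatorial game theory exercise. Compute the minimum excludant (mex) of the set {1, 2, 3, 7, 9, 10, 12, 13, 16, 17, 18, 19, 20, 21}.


Set = {1, 2, 3, 7, 9, 10, 12, 13, 16, 17, 18, 19, 20, 21}
0 is NOT in the set. This is the mex.
mex = 0

0


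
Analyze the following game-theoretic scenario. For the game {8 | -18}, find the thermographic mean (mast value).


Game = {8 | -18}, a switch {a | b} with numbers a > b.
Its thermograph has left wall a - t and right wall b + t, which meet at t = (a - b)/2, where both equal (a + b)/2. So the mast (mean value) is at (a + b)/2.
Mean = (8 + (-18))/2 = -10/2 = -5

-5
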